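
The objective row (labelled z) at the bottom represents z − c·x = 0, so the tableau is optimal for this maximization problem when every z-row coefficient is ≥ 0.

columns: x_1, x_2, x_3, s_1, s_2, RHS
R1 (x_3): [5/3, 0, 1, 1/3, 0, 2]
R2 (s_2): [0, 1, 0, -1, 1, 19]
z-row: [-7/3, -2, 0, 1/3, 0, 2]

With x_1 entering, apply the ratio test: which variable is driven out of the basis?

x_3

Column x_1 entries and ratios — x_3: 2/(5/3) = 6/5; s_2: 0 ≤ 0, skip.
Smallest ratio is 6/5 in the row of x_3, so x_3 leaves.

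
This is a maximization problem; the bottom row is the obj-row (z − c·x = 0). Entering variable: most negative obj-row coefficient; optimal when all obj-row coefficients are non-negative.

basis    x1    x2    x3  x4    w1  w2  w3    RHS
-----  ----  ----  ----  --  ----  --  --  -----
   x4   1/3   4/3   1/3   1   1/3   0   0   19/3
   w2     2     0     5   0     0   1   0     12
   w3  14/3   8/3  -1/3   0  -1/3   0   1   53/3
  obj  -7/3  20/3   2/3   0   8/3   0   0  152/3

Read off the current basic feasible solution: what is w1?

w1 is not in the basis, so in the current basic feasible solution w1 = 0.

0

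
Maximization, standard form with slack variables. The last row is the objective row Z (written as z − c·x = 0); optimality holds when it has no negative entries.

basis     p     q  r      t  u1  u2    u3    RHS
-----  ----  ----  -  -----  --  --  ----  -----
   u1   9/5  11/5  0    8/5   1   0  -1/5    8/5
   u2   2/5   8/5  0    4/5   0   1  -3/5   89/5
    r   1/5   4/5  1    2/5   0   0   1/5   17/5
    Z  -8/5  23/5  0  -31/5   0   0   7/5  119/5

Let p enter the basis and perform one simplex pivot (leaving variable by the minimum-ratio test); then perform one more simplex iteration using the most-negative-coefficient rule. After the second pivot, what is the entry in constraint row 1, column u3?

-1/8

Ratio test on column p — row 1: (8/5)/(9/5) = 8/9; row 2: (89/5)/(2/5) = 89/2; row 3: (17/5)/(1/5) = 17. Minimum is 8/9 at row 1 (u1 leaves); pivot element 9/5.
Divide row 1 by 9/5; eliminate column p from the other rows.
Second iteration: most negative Z-row entry is -43/9 in column t, so t enters.
Ratio test on column t — row 1: (8/9)/(8/9) = 1; row 2: (157/9)/(4/9) = 157/4; row 3: (29/9)/(2/9) = 29/2. Minimum is 1 at row 1 (p leaves); pivot element 8/9.
Divide row 1 by 8/9; eliminate column t from the other rows.
After both pivots, the entry at constraint row 1, column u3 is -1/8.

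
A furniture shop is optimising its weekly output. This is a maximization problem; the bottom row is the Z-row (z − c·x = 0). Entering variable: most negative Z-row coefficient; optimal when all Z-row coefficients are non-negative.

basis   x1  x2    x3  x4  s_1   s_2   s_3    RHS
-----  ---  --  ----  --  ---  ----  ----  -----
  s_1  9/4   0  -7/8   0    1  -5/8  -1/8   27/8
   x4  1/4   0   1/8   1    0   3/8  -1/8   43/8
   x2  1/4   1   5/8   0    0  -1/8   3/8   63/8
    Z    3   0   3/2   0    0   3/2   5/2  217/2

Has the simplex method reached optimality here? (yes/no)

Every Z-row coefficient is ≥ 0, so the tableau is optimal.

yes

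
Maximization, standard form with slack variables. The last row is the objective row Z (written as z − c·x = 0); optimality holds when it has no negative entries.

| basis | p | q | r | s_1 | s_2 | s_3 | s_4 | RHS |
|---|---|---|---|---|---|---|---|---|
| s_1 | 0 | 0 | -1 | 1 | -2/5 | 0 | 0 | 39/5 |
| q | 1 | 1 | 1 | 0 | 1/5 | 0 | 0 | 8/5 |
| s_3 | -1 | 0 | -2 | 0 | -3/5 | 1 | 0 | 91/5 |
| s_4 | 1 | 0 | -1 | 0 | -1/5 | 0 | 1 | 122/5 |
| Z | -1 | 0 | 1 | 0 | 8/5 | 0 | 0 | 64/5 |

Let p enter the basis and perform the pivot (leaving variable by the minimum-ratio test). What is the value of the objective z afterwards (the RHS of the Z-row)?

72/5

Ratio test on column p — row 1: entry 0 ≤ 0; row 2: (8/5)/1 = 8/5; row 3: entry -1 ≤ 0; row 4: (122/5)/1 = 122/5. Minimum is 8/5 at row 2 (q leaves); pivot element 1.
Pivot on row 2; the Z-row RHS becomes 64/5 − (-1)·(8/5) = 72/5.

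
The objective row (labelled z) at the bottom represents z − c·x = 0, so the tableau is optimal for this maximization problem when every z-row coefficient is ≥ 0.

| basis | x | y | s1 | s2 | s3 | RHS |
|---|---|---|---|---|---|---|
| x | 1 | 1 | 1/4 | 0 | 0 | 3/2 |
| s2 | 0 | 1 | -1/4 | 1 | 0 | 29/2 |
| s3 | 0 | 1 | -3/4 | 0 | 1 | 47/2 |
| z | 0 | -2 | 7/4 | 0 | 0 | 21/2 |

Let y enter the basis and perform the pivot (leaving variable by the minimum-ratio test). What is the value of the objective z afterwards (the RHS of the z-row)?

27/2

Ratio test on column y — row 1: (3/2)/1 = 3/2; row 2: (29/2)/1 = 29/2; row 3: (47/2)/1 = 47/2. Minimum is 3/2 at row 1 (x leaves); pivot element 1.
Pivot on row 1; the z-row RHS becomes 21/2 − (-2)·(3/2) = 27/2.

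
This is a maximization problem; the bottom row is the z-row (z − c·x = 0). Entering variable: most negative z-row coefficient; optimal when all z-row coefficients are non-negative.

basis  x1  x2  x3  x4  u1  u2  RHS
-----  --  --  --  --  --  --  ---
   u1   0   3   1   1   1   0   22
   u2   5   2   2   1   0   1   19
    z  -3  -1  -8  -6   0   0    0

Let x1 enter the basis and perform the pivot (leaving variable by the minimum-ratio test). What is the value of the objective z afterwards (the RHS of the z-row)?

57/5

Ratio test on column x1 — row 1: entry 0 ≤ 0; row 2: 19/5 = 19/5. Minimum is 19/5 at row 2 (u2 leaves); pivot element 5.
Pivot on row 2; the z-row RHS becomes 0 − (-3)·(19/5) = 57/5.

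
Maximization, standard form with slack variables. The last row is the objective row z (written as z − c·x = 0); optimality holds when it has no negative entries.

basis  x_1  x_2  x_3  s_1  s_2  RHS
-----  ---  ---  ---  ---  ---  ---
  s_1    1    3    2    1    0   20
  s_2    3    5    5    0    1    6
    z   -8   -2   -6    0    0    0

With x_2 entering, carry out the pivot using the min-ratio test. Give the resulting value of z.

12/5

Ratio test on column x_2 — row 1: 20/3 = 20/3; row 2: 6/5 = 6/5. Minimum is 6/5 at row 2 (s_2 leaves); pivot element 5.
Pivot on row 2; the z-row RHS becomes 0 − (-2)·(6/5) = 12/5.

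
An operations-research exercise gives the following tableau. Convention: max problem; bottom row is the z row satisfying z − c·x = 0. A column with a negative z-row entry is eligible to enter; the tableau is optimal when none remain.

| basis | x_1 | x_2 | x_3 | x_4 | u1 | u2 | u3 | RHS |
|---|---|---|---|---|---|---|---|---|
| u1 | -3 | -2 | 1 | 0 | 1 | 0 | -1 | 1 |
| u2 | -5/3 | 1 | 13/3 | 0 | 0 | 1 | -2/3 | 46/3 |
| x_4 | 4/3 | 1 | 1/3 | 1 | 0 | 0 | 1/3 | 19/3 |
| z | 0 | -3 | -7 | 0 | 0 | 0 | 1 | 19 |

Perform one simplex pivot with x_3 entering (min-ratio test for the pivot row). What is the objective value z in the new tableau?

26

Ratio test on column x_3 — row 1: 1/1 = 1; row 2: (46/3)/(13/3) = 46/13; row 3: (19/3)/(1/3) = 19. Minimum is 1 at row 1 (u1 leaves); pivot element 1.
Pivot on row 1; the z-row RHS becomes 19 − (-7)·1 = 26.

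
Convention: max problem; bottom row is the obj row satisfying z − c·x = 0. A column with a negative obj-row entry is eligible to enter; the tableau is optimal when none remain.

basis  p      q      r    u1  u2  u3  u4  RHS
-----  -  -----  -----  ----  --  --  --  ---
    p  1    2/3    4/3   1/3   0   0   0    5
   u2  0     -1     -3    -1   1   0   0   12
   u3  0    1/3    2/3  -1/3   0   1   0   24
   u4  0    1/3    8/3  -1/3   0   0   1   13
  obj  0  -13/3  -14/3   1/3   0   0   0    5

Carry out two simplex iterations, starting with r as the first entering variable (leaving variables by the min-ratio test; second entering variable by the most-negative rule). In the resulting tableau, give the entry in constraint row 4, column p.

-1/2

Ratio test on column r — row 1: 5/(4/3) = 15/4; row 2: entry -3 ≤ 0; row 3: 24/(2/3) = 36; row 4: 13/(8/3) = 39/8. Minimum is 15/4 at row 1 (p leaves); pivot element 4/3.
Divide row 1 by 4/3; eliminate column r from the other rows.
Second iteration: most negative obj-row entry is -2 in column q, so q enters.
Ratio test on column q — row 1: (15/4)/(1/2) = 15/2; row 2: (93/4)/(1/2) = 93/2; row 3: entry 0 ≤ 0; row 4: entry -1 ≤ 0. Minimum is 15/2 at row 1 (r leaves); pivot element 1/2.
Divide row 1 by 1/2; eliminate column q from the other rows.
After both pivots, the entry at constraint row 4, column p is -1/2.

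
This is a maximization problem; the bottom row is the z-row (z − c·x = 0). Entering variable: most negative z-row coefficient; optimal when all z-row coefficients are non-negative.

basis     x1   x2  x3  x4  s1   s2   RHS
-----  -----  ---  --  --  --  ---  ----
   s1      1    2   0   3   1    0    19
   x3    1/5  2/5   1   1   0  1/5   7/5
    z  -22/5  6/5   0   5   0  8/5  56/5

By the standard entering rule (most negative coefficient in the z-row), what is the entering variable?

x1

Negative z-row entries: x1: -22/5.
The most negative is -22/5 in column x1, so x1 enters.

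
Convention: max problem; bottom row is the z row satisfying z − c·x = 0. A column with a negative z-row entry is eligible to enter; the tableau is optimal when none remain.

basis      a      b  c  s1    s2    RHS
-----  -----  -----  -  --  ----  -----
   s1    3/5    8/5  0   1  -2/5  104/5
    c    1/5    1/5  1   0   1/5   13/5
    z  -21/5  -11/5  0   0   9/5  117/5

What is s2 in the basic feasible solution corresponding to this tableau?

0

s2 is not in the basis, so in the current basic feasible solution s2 = 0.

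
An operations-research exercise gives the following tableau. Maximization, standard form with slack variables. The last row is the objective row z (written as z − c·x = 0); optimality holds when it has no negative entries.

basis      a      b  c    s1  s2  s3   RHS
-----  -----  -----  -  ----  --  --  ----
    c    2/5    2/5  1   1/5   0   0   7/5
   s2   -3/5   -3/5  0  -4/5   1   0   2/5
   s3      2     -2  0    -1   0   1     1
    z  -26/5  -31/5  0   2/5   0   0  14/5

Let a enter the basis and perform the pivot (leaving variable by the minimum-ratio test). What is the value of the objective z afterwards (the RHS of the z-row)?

Ratio test on column a — row 1: (7/5)/(2/5) = 7/2; row 2: entry -3/5 ≤ 0; row 3: 1/2 = 1/2. Minimum is 1/2 at row 3 (s3 leaves); pivot element 2.
Pivot on row 3; the z-row RHS becomes 14/5 − (-26/5)·(1/2) = 27/5.

27/5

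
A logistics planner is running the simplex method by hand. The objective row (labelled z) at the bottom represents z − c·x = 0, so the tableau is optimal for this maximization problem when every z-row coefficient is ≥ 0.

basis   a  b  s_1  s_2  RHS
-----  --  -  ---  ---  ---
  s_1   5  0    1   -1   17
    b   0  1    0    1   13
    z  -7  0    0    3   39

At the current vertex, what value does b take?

13

b is basic (row 2); its value is the RHS of that row, 13.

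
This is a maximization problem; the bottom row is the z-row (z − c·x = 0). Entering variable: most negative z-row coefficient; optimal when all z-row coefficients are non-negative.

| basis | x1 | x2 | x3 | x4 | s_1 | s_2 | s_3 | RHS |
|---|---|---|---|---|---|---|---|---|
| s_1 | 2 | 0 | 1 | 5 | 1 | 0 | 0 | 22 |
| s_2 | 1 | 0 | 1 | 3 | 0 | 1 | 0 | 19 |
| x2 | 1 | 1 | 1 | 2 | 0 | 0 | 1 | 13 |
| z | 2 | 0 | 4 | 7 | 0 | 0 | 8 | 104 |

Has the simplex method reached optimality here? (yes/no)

yes

Every z-row coefficient is ≥ 0, so the tableau is optimal.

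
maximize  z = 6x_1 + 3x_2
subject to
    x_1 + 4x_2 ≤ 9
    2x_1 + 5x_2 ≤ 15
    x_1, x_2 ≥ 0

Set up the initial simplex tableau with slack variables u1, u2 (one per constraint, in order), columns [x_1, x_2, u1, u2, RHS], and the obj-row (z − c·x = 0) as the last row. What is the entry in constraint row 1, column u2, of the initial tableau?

0

Slack u2 belongs to constraint 2; its column is the unit vector e_2, so the entry in row 1 is 0.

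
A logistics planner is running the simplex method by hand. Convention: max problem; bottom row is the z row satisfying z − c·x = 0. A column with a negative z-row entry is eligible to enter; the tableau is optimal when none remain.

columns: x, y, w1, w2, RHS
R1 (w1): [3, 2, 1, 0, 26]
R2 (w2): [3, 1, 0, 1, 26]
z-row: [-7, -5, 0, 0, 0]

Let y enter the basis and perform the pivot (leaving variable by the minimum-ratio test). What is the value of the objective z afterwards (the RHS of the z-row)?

65

Ratio test on column y — row 1: 26/2 = 13; row 2: 26/1 = 26. Minimum is 13 at row 1 (w1 leaves); pivot element 2.
Pivot on row 1; the z-row RHS becomes 0 − (-5)·13 = 65.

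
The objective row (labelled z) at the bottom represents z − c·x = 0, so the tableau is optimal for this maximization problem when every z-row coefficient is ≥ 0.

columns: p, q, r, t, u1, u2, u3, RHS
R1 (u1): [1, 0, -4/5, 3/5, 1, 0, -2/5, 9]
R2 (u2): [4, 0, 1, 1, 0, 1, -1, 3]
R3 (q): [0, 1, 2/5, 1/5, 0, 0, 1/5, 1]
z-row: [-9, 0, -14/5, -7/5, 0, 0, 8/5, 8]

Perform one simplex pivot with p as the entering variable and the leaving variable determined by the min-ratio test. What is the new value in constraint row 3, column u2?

Ratio test on column p — row 1: 9/1 = 9; row 2: 3/4 = 3/4; row 3: entry 0 ≤ 0. Minimum is 3/4 at row 2 (u2 leaves); pivot element 4.
Divide row 2 by 4; eliminate column p from the other rows.
Row 3 update in column u2: 0 − 0·(1/4) = 0.

0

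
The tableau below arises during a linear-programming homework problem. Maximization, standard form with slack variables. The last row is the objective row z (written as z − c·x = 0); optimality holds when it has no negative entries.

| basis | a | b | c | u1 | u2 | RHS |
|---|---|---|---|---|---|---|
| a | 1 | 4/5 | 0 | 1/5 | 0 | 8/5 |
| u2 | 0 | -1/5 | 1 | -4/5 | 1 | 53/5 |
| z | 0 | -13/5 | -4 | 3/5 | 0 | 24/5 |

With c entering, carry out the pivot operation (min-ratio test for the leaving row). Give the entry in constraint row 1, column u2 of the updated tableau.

0

Ratio test on column c — row 1: entry 0 ≤ 0; row 2: (53/5)/1 = 53/5. Minimum is 53/5 at row 2 (u2 leaves); pivot element 1.
Divide row 2 by 1; eliminate column c from the other rows.
Row 1 update in column u2: 0 − 0·1 = 0.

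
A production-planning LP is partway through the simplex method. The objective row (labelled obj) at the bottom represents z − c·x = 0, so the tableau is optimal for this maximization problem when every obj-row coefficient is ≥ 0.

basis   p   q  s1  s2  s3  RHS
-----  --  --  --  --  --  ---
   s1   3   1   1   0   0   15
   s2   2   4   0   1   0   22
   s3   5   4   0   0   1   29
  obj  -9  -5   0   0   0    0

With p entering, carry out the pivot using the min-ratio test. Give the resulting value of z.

45

Ratio test on column p — row 1: 15/3 = 5; row 2: 22/2 = 11; row 3: 29/5 = 29/5. Minimum is 5 at row 1 (s1 leaves); pivot element 3.
Pivot on row 1; the obj-row RHS becomes 0 − (-9)·5 = 45.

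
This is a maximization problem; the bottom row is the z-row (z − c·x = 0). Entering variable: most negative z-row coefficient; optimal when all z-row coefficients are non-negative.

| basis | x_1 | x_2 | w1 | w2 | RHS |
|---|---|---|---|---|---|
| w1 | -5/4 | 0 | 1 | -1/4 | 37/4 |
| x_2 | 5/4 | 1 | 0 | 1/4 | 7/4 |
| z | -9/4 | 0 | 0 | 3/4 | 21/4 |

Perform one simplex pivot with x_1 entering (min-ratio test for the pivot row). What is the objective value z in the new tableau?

Ratio test on column x_1 — row 1: entry -5/4 ≤ 0; row 2: (7/4)/(5/4) = 7/5. Minimum is 7/5 at row 2 (x_2 leaves); pivot element 5/4.
Pivot on row 2; the z-row RHS becomes 21/4 − (-9/4)·(7/5) = 42/5.

42/5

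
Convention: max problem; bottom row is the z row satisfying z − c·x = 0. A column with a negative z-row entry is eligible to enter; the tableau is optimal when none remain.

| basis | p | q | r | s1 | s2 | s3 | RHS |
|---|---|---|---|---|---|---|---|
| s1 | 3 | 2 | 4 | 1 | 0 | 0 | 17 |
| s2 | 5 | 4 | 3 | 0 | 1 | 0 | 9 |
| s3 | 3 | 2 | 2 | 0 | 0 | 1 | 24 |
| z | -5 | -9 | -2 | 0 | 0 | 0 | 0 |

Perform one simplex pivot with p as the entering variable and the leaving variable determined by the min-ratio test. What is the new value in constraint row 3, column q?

-2/5

Ratio test on column p — row 1: 17/3 = 17/3; row 2: 9/5 = 9/5; row 3: 24/3 = 8. Minimum is 9/5 at row 2 (s2 leaves); pivot element 5.
Divide row 2 by 5; eliminate column p from the other rows.
Row 3 update in column q: 2 − 3·(4/5) = -2/5.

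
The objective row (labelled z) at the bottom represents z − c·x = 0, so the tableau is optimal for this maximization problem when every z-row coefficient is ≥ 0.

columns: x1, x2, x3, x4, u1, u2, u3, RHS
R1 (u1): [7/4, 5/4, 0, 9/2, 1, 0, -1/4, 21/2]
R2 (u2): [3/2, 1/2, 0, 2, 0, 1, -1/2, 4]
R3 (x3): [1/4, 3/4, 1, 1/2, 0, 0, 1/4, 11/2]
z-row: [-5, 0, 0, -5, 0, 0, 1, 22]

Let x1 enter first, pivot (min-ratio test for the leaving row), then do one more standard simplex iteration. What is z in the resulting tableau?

Ratio test on column x1 — row 1: (21/2)/(7/4) = 6; row 2: 4/(3/2) = 8/3; row 3: (11/2)/(1/4) = 22. Minimum is 8/3 at row 2 (u2 leaves); pivot element 3/2.
Pivot on row 2; the z-row RHS becomes 22 − (-5)·(8/3) = 106/3.
Next entering variable (most negative z-row entry -2/3): u3.
Ratio test on column u3 — row 1: (35/6)/(1/3) = 35/2; row 2: entry -1/3 ≤ 0; row 3: (29/6)/(1/3) = 29/2. Minimum is 29/2 at row 3 (x3 leaves); pivot element 1/3.
After the second pivot the z-row RHS is 106/3 − (-2/3)·(29/2) = 45.

45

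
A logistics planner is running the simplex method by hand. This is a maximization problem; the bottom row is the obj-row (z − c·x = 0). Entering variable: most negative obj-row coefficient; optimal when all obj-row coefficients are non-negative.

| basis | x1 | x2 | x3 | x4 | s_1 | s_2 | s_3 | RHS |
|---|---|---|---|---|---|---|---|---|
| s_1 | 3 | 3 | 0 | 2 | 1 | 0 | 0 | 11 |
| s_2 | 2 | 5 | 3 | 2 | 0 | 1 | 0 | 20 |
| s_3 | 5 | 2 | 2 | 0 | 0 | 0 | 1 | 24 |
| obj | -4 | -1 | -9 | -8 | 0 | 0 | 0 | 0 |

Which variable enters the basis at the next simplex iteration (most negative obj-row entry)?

Negative obj-row entries: x1: -4, x2: -1, x3: -9, x4: -8.
The most negative is -9 in column x3, so x3 enters.

x3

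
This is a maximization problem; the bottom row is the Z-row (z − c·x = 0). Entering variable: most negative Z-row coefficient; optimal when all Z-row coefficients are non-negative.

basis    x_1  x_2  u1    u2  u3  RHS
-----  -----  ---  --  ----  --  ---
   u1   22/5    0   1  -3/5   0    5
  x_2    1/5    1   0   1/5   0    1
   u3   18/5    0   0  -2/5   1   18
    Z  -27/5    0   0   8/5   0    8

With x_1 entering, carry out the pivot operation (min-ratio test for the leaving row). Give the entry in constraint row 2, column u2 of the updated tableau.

Ratio test on column x_1 — row 1: 5/(22/5) = 25/22; row 2: 1/(1/5) = 5; row 3: 18/(18/5) = 5. Minimum is 25/22 at row 1 (u1 leaves); pivot element 22/5.
Divide row 1 by 22/5; eliminate column x_1 from the other rows.
Row 2 update in column u2: 1/5 − (1/5)·(-3/22) = 5/22.

5/22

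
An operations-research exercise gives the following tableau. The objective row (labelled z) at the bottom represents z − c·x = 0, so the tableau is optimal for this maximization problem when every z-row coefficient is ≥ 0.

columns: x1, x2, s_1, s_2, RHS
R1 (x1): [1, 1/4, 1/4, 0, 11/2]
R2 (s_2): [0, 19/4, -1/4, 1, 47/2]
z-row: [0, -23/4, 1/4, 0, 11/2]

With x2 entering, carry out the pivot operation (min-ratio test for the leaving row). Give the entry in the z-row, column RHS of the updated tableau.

Ratio test on column x2 — row 1: (11/2)/(1/4) = 22; row 2: (47/2)/(19/4) = 94/19. Minimum is 94/19 at row 2 (s_2 leaves); pivot element 19/4.
Divide row 2 by 19/4; eliminate column x2 from the other rows.
z-row update in column RHS: 11/2 − (-23/4)·(94/19) = 645/19.

645/19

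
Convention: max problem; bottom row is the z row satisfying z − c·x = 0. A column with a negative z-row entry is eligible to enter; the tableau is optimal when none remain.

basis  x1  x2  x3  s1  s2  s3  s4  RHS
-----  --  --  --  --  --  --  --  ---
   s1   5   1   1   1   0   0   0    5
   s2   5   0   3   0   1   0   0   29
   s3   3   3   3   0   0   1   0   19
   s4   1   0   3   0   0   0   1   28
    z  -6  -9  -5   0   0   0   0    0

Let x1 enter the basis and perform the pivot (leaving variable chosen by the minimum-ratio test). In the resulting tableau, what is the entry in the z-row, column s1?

6/5

Ratio test on column x1 — row 1: 5/5 = 1; row 2: 29/5 = 29/5; row 3: 19/3 = 19/3; row 4: 28/1 = 28. Minimum is 1 at row 1 (s1 leaves); pivot element 5.
Divide row 1 by 5; eliminate column x1 from the other rows.
z-row update in column s1: 0 − (-6)·(1/5) = 6/5.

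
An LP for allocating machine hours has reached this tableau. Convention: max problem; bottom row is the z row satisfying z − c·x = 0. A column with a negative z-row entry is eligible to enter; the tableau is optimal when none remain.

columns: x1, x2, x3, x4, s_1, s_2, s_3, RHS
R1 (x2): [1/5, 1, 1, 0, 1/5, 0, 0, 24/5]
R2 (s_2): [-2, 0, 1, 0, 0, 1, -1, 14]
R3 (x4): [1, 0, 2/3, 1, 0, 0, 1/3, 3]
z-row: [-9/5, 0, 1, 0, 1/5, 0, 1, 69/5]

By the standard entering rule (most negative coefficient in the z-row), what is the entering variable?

x1

Negative z-row entries: x1: -9/5.
The most negative is -9/5 in column x1, so x1 enters.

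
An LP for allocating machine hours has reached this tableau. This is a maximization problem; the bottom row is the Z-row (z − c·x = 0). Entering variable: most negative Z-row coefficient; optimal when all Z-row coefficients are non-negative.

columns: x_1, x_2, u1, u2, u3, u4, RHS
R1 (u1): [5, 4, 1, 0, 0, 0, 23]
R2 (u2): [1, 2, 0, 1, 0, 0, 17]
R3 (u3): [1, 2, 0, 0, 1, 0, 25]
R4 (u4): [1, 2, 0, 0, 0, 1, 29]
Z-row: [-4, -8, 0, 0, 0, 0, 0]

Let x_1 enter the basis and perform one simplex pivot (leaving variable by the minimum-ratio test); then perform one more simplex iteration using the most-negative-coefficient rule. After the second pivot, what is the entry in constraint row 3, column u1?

Ratio test on column x_1 — row 1: 23/5 = 23/5; row 2: 17/1 = 17; row 3: 25/1 = 25; row 4: 29/1 = 29. Minimum is 23/5 at row 1 (u1 leaves); pivot element 5.
Divide row 1 by 5; eliminate column x_1 from the other rows.
Second iteration: most negative Z-row entry is -24/5 in column x_2, so x_2 enters.
Ratio test on column x_2 — row 1: (23/5)/(4/5) = 23/4; row 2: (62/5)/(6/5) = 31/3; row 3: (102/5)/(6/5) = 17; row 4: (122/5)/(6/5) = 61/3. Minimum is 23/4 at row 1 (x_1 leaves); pivot element 4/5.
Divide row 1 by 4/5; eliminate column x_2 from the other rows.
After both pivots, the entry at constraint row 3, column u1 is -1/2.

-1/2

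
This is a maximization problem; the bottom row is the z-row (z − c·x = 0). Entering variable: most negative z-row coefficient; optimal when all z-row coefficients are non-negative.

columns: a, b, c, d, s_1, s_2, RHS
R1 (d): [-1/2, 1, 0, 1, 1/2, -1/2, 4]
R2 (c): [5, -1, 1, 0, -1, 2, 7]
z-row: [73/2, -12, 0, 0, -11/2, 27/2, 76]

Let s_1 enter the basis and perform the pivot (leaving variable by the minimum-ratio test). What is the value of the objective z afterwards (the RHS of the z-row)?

Ratio test on column s_1 — row 1: 4/(1/2) = 8; row 2: entry -1 ≤ 0. Minimum is 8 at row 1 (d leaves); pivot element 1/2.
Pivot on row 1; the z-row RHS becomes 76 − (-11/2)·8 = 120.

120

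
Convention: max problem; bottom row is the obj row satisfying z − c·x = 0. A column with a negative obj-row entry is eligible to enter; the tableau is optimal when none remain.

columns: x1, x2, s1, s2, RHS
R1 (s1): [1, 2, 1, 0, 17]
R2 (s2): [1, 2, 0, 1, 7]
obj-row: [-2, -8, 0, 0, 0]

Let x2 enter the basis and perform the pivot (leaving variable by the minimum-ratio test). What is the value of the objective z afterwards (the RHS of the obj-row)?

28

Ratio test on column x2 — row 1: 17/2 = 17/2; row 2: 7/2 = 7/2. Minimum is 7/2 at row 2 (s2 leaves); pivot element 2.
Pivot on row 2; the obj-row RHS becomes 0 − (-8)·(7/2) = 28.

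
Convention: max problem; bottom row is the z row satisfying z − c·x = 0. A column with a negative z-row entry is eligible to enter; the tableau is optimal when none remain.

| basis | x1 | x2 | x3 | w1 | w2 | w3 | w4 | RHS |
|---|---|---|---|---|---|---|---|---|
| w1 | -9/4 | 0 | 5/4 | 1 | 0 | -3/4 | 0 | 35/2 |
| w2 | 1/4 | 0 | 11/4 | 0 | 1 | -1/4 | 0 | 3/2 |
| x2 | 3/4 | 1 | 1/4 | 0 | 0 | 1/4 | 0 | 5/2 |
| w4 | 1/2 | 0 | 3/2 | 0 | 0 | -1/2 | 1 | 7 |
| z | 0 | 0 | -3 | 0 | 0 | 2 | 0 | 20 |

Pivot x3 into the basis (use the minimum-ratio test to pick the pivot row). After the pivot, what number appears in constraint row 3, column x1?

8/11

Ratio test on column x3 — row 1: (35/2)/(5/4) = 14; row 2: (3/2)/(11/4) = 6/11; row 3: (5/2)/(1/4) = 10; row 4: 7/(3/2) = 14/3. Minimum is 6/11 at row 2 (w2 leaves); pivot element 11/4.
Divide row 2 by 11/4; eliminate column x3 from the other rows.
Row 3 update in column x1: 3/4 − (1/4)·(1/11) = 8/11.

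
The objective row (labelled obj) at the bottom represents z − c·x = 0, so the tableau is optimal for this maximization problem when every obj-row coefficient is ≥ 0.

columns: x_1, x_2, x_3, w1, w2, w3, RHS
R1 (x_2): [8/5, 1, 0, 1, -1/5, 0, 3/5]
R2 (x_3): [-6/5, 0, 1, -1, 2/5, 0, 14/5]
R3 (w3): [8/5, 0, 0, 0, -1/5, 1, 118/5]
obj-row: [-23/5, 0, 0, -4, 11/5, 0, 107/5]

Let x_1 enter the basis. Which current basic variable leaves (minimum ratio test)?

Column x_1 entries and ratios — x_2: (3/5)/(8/5) = 3/8; x_3: -6/5 ≤ 0, skip; w3: (118/5)/(8/5) = 59/4.
Smallest ratio is 3/8 in the row of x_2, so x_2 leaves.

x_2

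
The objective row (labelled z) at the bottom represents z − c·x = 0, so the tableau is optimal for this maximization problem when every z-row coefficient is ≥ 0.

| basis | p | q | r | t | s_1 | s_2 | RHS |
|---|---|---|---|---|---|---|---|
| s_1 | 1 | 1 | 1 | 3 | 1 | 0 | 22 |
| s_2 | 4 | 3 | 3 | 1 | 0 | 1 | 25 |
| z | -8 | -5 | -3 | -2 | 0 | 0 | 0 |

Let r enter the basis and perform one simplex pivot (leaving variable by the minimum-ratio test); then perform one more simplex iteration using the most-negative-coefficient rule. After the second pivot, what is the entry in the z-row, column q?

Ratio test on column r — row 1: 22/1 = 22; row 2: 25/3 = 25/3. Minimum is 25/3 at row 2 (s_2 leaves); pivot element 3.
Divide row 2 by 3; eliminate column r from the other rows.
Second iteration: most negative z-row entry is -4 in column p, so p enters.
Ratio test on column p — row 1: entry -1/3 ≤ 0; row 2: (25/3)/(4/3) = 25/4. Minimum is 25/4 at row 2 (r leaves); pivot element 4/3.
Divide row 2 by 4/3; eliminate column p from the other rows.
After both pivots, the entry at the z-row, column q is 1.

1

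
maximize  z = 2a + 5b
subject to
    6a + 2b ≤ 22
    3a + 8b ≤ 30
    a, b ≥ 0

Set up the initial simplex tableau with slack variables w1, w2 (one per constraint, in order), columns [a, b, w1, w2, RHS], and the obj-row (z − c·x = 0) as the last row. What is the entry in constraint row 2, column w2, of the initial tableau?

1

Slack w2 belongs to constraint 2; its column is the unit vector e_2, so the entry in row 2 is 1.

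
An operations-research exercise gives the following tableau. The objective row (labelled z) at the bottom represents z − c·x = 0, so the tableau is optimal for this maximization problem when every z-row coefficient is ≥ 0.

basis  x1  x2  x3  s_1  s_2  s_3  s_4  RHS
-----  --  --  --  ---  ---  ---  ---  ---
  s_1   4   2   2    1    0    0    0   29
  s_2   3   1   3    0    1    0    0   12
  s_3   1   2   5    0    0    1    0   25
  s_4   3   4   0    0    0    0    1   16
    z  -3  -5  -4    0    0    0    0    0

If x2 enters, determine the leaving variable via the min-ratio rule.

s_4

Column x2 entries and ratios — s_1: 29/2 = 29/2; s_2: 12/1 = 12; s_3: 25/2 = 25/2; s_4: 16/4 = 4.
Smallest ratio is 4 in the row of s_4, so s_4 leaves.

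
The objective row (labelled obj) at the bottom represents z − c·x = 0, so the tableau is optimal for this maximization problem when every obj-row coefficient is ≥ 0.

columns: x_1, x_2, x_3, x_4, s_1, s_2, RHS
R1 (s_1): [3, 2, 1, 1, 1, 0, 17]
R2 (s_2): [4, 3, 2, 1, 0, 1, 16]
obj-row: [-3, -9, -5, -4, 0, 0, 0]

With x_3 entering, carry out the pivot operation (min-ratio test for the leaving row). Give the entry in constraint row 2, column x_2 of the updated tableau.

Ratio test on column x_3 — row 1: 17/1 = 17; row 2: 16/2 = 8. Minimum is 8 at row 2 (s_2 leaves); pivot element 2.
Divide row 2 by 2; eliminate column x_3 from the other rows.
In the new row 2, the x_2 entry is the old entry divided by the pivot: 3/2 = 3/2.

3/2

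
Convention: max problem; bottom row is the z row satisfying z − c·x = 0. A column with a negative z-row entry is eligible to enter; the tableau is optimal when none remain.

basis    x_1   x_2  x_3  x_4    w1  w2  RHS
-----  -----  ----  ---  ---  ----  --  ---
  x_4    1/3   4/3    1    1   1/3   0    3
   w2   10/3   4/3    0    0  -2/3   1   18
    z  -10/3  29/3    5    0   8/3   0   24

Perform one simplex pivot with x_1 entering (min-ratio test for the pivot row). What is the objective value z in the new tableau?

42

Ratio test on column x_1 — row 1: 3/(1/3) = 9; row 2: 18/(10/3) = 27/5. Minimum is 27/5 at row 2 (w2 leaves); pivot element 10/3.
Pivot on row 2; the z-row RHS becomes 24 − (-10/3)·(27/5) = 42.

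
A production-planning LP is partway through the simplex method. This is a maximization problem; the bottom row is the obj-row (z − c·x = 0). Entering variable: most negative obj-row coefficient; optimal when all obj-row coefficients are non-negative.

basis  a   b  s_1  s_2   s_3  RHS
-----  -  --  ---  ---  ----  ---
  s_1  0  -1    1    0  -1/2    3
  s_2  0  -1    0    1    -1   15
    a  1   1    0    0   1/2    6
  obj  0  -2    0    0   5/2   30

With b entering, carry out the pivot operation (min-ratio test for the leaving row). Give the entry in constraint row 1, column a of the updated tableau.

1

Ratio test on column b — row 1: entry -1 ≤ 0; row 2: entry -1 ≤ 0; row 3: 6/1 = 6. Minimum is 6 at row 3 (a leaves); pivot element 1.
Divide row 3 by 1; eliminate column b from the other rows.
Row 1 update in column a: 0 − (-1)·1 = 1.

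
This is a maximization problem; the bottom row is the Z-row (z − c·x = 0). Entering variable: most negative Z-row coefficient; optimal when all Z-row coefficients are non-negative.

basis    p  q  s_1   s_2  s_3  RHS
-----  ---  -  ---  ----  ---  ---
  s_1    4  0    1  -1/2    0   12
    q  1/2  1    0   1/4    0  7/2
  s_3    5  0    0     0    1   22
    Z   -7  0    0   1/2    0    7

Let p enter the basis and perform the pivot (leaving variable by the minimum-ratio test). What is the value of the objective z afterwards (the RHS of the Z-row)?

28

Ratio test on column p — row 1: 12/4 = 3; row 2: (7/2)/(1/2) = 7; row 3: 22/5 = 22/5. Minimum is 3 at row 1 (s_1 leaves); pivot element 4.
Pivot on row 1; the Z-row RHS becomes 7 − (-7)·3 = 28.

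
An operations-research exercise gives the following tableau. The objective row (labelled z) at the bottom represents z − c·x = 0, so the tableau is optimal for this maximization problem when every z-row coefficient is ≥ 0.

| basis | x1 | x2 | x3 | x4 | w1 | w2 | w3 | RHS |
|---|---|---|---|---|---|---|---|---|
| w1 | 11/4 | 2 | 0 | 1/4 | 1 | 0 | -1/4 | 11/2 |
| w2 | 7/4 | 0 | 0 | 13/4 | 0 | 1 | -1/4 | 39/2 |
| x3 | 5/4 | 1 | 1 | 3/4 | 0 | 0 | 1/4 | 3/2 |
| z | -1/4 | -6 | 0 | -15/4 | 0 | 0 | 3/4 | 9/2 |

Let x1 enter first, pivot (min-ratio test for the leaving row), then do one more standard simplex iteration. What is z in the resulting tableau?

Ratio test on column x1 — row 1: (11/2)/(11/4) = 2; row 2: (39/2)/(7/4) = 78/7; row 3: (3/2)/(5/4) = 6/5. Minimum is 6/5 at row 3 (x3 leaves); pivot element 5/4.
Pivot on row 3; the z-row RHS becomes 9/2 − (-1/4)·(6/5) = 24/5.
Next entering variable (most negative z-row entry -29/5): x2.
Ratio test on column x2 — row 1: entry -1/5 ≤ 0; row 2: entry -7/5 ≤ 0; row 3: (6/5)/(4/5) = 3/2. Minimum is 3/2 at row 3 (x1 leaves); pivot element 4/5.
After the second pivot the z-row RHS is 24/5 − (-29/5)·(3/2) = 27/2.

27/2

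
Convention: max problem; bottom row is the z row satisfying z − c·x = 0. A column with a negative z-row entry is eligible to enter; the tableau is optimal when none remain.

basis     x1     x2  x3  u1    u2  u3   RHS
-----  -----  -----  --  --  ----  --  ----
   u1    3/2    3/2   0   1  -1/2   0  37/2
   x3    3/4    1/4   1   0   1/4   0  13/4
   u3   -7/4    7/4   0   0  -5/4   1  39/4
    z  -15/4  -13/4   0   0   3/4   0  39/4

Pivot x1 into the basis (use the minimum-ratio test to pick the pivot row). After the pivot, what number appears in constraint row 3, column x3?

Ratio test on column x1 — row 1: (37/2)/(3/2) = 37/3; row 2: (13/4)/(3/4) = 13/3; row 3: entry -7/4 ≤ 0. Minimum is 13/3 at row 2 (x3 leaves); pivot element 3/4.
Divide row 2 by 3/4; eliminate column x1 from the other rows.
Row 3 update in column x3: 0 − (-7/4)·(4/3) = 7/3.

7/3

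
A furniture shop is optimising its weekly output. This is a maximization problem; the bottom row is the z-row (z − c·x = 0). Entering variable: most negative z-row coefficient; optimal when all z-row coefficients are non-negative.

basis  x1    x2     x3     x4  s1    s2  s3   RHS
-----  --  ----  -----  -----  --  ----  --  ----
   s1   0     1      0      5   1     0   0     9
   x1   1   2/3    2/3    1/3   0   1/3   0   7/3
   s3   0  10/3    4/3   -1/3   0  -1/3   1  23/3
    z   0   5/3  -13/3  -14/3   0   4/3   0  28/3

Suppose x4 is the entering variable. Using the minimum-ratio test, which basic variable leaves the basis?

s1

Column x4 entries and ratios — s1: 9/5 = 9/5; x1: (7/3)/(1/3) = 7; s3: -1/3 ≤ 0, skip.
Smallest ratio is 9/5 in the row of s1, so s1 leaves.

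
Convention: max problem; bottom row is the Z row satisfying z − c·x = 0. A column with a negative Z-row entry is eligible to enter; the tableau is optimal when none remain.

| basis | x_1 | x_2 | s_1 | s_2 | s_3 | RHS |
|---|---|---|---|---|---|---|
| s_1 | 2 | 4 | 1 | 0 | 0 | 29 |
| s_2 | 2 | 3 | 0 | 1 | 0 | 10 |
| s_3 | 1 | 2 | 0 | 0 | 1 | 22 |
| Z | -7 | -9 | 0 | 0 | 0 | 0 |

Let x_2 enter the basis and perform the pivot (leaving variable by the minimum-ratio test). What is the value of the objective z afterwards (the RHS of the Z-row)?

30

Ratio test on column x_2 — row 1: 29/4 = 29/4; row 2: 10/3 = 10/3; row 3: 22/2 = 11. Minimum is 10/3 at row 2 (s_2 leaves); pivot element 3.
Pivot on row 2; the Z-row RHS becomes 0 − (-9)·(10/3) = 30.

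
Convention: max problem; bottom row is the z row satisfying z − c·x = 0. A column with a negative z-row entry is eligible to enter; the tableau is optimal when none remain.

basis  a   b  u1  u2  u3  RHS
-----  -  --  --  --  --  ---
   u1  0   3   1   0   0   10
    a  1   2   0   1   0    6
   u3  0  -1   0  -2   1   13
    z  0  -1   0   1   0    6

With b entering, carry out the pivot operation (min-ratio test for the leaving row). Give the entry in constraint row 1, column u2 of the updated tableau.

-3/2

Ratio test on column b — row 1: 10/3 = 10/3; row 2: 6/2 = 3; row 3: entry -1 ≤ 0. Minimum is 3 at row 2 (a leaves); pivot element 2.
Divide row 2 by 2; eliminate column b from the other rows.
Row 1 update in column u2: 0 − 3·(1/2) = -3/2.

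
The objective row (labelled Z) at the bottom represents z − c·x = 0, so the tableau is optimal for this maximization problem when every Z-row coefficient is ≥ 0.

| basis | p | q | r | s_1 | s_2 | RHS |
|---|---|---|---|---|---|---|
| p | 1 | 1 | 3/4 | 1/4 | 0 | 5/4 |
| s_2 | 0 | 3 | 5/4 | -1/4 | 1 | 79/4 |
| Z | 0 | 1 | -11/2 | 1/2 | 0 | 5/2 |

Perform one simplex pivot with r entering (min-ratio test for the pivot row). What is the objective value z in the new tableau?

Ratio test on column r — row 1: (5/4)/(3/4) = 5/3; row 2: (79/4)/(5/4) = 79/5. Minimum is 5/3 at row 1 (p leaves); pivot element 3/4.
Pivot on row 1; the Z-row RHS becomes 5/2 − (-11/2)·(5/3) = 35/3.

35/3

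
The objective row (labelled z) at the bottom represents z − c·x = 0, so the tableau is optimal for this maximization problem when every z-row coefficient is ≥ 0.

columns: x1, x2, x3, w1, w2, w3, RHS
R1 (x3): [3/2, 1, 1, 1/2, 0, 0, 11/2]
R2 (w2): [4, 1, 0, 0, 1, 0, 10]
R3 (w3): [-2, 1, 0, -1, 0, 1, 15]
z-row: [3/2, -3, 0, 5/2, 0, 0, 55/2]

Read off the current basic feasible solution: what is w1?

0

w1 is not in the basis, so in the current basic feasible solution w1 = 0.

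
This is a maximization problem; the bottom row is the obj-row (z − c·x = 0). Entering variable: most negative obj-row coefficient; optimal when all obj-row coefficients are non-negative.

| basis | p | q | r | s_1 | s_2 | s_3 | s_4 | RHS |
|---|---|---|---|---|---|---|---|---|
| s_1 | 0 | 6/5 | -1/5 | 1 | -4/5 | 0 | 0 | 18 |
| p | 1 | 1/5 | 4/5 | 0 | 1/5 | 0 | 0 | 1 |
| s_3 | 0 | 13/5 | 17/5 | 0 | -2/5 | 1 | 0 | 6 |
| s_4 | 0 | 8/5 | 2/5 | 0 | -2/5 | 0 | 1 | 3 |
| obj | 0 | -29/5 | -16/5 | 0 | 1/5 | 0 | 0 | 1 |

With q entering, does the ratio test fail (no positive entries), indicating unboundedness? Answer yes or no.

Column q has positive entries in row(s) 1, 2, 3, 4, so the ratio test bounds it — not unbounded.

no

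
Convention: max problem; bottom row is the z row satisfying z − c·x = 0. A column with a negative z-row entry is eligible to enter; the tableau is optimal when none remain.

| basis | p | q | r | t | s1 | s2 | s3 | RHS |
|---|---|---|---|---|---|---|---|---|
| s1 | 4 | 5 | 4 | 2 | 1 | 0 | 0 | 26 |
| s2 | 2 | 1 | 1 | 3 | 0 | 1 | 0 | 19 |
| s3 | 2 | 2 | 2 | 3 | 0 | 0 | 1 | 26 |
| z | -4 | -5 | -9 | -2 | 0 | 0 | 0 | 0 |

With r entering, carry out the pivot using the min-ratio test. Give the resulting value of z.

117/2

Ratio test on column r — row 1: 26/4 = 13/2; row 2: 19/1 = 19; row 3: 26/2 = 13. Minimum is 13/2 at row 1 (s1 leaves); pivot element 4.
Pivot on row 1; the z-row RHS becomes 0 − (-9)·(13/2) = 117/2.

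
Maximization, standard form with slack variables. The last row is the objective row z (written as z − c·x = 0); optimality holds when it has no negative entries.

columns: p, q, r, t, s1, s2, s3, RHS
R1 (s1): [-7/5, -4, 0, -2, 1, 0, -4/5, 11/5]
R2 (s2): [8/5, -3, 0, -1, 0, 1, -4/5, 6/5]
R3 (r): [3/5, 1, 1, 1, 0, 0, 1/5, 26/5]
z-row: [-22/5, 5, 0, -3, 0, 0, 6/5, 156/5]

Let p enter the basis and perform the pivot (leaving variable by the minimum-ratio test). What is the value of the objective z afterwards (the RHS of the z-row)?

Ratio test on column p — row 1: entry -7/5 ≤ 0; row 2: (6/5)/(8/5) = 3/4; row 3: (26/5)/(3/5) = 26/3. Minimum is 3/4 at row 2 (s2 leaves); pivot element 8/5.
Pivot on row 2; the z-row RHS becomes 156/5 − (-22/5)·(3/4) = 69/2.

69/2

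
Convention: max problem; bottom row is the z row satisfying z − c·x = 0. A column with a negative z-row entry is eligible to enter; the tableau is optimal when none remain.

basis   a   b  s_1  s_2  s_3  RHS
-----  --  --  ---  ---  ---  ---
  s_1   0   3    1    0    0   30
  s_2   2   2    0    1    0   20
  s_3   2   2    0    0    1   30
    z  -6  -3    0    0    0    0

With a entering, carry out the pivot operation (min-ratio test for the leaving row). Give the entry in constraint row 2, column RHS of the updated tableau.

Ratio test on column a — row 1: entry 0 ≤ 0; row 2: 20/2 = 10; row 3: 30/2 = 15. Minimum is 10 at row 2 (s_2 leaves); pivot element 2.
Divide row 2 by 2; eliminate column a from the other rows.
In the new row 2, the RHS entry is the old entry divided by the pivot: 20/2 = 10.

10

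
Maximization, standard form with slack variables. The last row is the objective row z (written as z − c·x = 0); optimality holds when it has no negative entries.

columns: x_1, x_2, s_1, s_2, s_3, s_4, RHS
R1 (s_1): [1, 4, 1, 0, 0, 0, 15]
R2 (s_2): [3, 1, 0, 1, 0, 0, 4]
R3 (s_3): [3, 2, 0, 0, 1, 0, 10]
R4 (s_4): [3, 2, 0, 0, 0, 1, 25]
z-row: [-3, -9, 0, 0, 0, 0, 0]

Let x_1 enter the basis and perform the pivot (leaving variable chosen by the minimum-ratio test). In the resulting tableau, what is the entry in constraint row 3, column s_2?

Ratio test on column x_1 — row 1: 15/1 = 15; row 2: 4/3 = 4/3; row 3: 10/3 = 10/3; row 4: 25/3 = 25/3. Minimum is 4/3 at row 2 (s_2 leaves); pivot element 3.
Divide row 2 by 3; eliminate column x_1 from the other rows.
Row 3 update in column s_2: 0 − 3·(1/3) = -1.

-1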